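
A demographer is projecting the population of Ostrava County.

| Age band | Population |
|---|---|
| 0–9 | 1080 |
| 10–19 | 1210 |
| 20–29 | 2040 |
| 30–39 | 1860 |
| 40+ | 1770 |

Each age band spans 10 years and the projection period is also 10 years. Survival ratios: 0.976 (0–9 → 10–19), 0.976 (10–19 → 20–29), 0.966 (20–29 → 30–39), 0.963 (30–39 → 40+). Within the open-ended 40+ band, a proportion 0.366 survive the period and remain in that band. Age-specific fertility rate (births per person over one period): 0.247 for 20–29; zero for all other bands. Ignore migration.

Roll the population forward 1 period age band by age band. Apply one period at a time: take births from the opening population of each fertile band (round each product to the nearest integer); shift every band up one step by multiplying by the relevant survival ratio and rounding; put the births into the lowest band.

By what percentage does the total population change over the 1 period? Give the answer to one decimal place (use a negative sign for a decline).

-10.2

Period 1.
Births: 2040 × 0.247 = 504
10–19: 1080 × 0.976 = 1054
20–29: 1210 × 0.976 = 1181
30–39: 2040 × 0.966 = 1971
40+: 1860 × 0.963 + 1770 × 0.366 = 1791 + 648 = 2439
Giving 504 / 1054 / 1181 / 1971 / 2439.
Total: 7960 → 7149; change = -811; percentage change = -10.2%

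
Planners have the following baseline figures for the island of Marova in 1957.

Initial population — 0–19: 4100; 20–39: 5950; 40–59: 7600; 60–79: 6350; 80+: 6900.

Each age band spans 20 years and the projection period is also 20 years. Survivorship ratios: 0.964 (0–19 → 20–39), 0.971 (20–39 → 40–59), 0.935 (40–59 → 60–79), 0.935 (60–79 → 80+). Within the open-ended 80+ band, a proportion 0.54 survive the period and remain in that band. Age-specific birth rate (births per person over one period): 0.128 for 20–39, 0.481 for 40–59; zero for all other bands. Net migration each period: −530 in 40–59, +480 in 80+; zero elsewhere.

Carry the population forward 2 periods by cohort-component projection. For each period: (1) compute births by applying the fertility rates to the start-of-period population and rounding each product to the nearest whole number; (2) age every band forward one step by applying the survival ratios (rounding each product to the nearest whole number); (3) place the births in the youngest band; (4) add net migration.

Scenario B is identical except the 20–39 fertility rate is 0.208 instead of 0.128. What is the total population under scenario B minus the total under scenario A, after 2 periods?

— Period 1 —
Births: 5950 × 0.128 = 762 ; 7600 × 0.481 = 3656 → total 4418
20–39: 4100 × 0.964 = 3952
40–59: 5950 × 0.971 = 5777
60–79: 7600 × 0.935 = 7106
80+: 6350 × 0.935 + 6900 × 0.54 = 5937 + 3726 = 9663
Net migration: 40–59 − 530 → 5247; 80+ + 480 → 10143
End of period: [4418, 3952, 5247, 7106, 10143]
— Period 2 —
Births: 3952 × 0.128 = 506 ; 5247 × 0.481 = 2524 → total 3030
20–39: 4418 × 0.964 = 4259
40–59: 3952 × 0.971 = 3837
60–79: 5247 × 0.935 = 4906
80+: 7106 × 0.935 + 10143 × 0.54 = 6644 + 5477 = 12121
Net migration: 40–59 − 530 → 3307; 80+ + 480 → 12601
End of period: [3030, 4259, 3307, 4906, 12601]
Scenario A total after 2 periods: 28103
Scenario B projection —
— Period 1 —
Births: 5950 × 0.208 = 1238 ; 7600 × 0.481 = 3656 → total 4894
20–39: 4100 × 0.964 = 3952
40–59: 5950 × 0.971 = 5777
60–79: 7600 × 0.935 = 7106
80+: 6350 × 0.935 + 6900 × 0.54 = 5937 + 3726 = 9663
Net migration: 40–59 − 530 → 5247; 80+ + 480 → 10143
End of period: [4894, 3952, 5247, 7106, 10143]
— Period 2 —
Births: 3952 × 0.208 = 822 ; 5247 × 0.481 = 2524 → total 3346
20–39: 4894 × 0.964 = 4718
40–59: 3952 × 0.971 = 3837
60–79: 5247 × 0.935 = 4906
80+: 7106 × 0.935 + 10143 × 0.54 = 6644 + 5477 = 12121
Net migration: 40–59 − 530 → 3307; 80+ + 480 → 12601
End of period: [3346, 4718, 3307, 4906, 12601]
Scenario B total after 2 periods: 28878
Difference B − A = 28878 − 28103 = 775

775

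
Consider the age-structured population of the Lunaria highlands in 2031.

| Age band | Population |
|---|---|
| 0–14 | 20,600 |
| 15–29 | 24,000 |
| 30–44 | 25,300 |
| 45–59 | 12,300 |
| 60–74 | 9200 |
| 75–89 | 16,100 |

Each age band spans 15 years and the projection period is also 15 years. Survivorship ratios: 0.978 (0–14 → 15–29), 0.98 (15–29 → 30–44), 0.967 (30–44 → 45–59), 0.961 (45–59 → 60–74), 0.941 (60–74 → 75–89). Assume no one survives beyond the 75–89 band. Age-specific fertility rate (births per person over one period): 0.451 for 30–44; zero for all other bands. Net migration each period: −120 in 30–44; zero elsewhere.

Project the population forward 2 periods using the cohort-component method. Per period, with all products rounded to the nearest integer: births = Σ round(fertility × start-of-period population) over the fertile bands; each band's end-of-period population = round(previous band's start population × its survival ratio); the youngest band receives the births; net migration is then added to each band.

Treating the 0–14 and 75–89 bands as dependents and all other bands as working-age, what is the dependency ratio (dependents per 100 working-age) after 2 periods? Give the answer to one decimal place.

(Bands numbered youngest = 1 to oldest = 6.)
Period 1.
Births: 25300 * 0.451 = 11410
Band 2: 20600 * 0.978 = 20147
Band 3: 24000 * 0.98 = 23520
Band 4: 25300 * 0.967 = 24465
Band 5: 12300 * 0.961 = 11820
Band 6: 9200 * 0.941 = 8657
Net migration: Band 3 − 120 → 23400
End of period: [11410, 20147, 23400, 24465, 11820, 8657]
Period 2.
Births: 23400 * 0.451 = 10553
Band 2: 11410 * 0.978 = 11159
Band 3: 20147 * 0.98 = 19744
Band 4: 23400 * 0.967 = 22628
Band 5: 24465 * 0.961 = 23511
Band 6: 11820 * 0.941 = 11123
Net migration: Band 3 − 120 → 19624
End of period: [10553, 11159, 19624, 22628, 23511, 11123]
Dependents (band 0–14 + band 75–89) = 10553 + 11123 = 21676; working-age = 76922; ratio = 21676/76922 × 100 = 28.2

28.2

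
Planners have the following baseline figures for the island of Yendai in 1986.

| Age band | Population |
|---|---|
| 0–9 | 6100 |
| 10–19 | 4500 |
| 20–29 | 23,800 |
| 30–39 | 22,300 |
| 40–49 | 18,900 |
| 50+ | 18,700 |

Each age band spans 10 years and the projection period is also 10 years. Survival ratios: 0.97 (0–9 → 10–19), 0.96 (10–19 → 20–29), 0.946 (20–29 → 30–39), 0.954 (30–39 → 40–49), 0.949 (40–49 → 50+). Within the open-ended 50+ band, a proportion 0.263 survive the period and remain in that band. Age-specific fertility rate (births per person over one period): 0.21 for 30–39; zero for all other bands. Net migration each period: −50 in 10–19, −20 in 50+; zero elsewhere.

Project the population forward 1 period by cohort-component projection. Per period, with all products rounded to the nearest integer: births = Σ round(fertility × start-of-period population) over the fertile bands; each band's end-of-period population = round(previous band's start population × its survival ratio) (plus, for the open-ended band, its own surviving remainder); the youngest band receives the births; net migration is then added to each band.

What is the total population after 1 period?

After projecting period 1:
Births: 22300 * 0.21 = 4683
10–19: 6100 * 0.97 = 5917
20–29: 4500 * 0.96 = 4320
30–39: 23800 * 0.946 = 22515
40–49: 22300 * 0.954 = 21274
50+: 18900 * 0.949 + 18700 * 0.263 = 17936 + 4918 = 22854
Net migration: 10–19 − 50 → 5867; 50+ − 20 → 22834
Giving 4683 / 5867 / 4320 / 22515 / 21274 / 22834.
Total after period 1: 4683 + 5867 + 4320 + 22515 + 21274 + 22834 = 81493

81493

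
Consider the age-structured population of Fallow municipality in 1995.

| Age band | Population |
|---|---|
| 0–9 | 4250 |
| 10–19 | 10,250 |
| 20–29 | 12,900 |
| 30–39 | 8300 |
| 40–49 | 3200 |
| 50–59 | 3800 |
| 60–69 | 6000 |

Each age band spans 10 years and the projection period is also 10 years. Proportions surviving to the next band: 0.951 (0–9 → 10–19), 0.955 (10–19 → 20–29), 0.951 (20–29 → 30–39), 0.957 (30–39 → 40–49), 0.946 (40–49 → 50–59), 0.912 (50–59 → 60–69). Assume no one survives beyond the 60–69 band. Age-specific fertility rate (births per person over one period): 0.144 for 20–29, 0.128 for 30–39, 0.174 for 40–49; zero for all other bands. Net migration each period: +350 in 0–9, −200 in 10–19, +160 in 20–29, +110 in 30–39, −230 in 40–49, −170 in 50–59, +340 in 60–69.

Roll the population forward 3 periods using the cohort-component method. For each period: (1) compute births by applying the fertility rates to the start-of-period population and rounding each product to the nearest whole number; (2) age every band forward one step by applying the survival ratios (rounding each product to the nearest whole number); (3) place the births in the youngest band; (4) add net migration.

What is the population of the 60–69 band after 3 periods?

Let band 1 be 0–9 through band 7 = 60–69.
Period 1.
Births: 12900 * 0.144 = 1858  |  8300 * 0.128 = 1062  |  3200 * 0.174 = 557 ⇒ total 3477
Band 2: 4250 * 0.951 = 4042
Band 3: 10250 * 0.955 = 9789
Band 4: 12900 * 0.951 = 12268
Band 5: 8300 * 0.957 = 7943
Band 6: 3200 * 0.946 = 3027
Band 7: 3800 * 0.912 = 3466
Net migration: Band 1 + 350 → 3827; Band 2 − 200 → 3842; Band 3 + 160 → 9949; Band 4 + 110 → 12378; Band 5 − 230 → 7713; Band 6 − 170 → 2857; Band 7 + 340 → 3806
Population now: 0–9=3827, 10–19=3842, 20–29=9949, 30–39=12378, 40–49=7713, 50–59=2857, 60–69=3806
Period 2.
Births: 9949 * 0.144 = 1433  |  12378 * 0.128 = 1584  |  7713 * 0.174 = 1342 ⇒ total 4359
Band 2: 3827 * 0.951 = 3639
Band 3: 3842 * 0.955 = 3669
Band 4: 9949 * 0.951 = 9461
Band 5: 12378 * 0.957 = 11846
Band 6: 7713 * 0.946 = 7296
Band 7: 2857 * 0.912 = 2606
Net migration: Band 1 + 350 → 4709; Band 2 − 200 → 3439; Band 3 + 160 → 3829; Band 4 + 110 → 9571; Band 5 − 230 → 11616; Band 6 − 170 → 7126; Band 7 + 340 → 2946
Population now: 0–9=4709, 10–19=3439, 20–29=3829, 30–39=9571, 40–49=11616, 50–59=7126, 60–69=2946
Period 3.
Births: 3829 * 0.144 = 551  |  9571 * 0.128 = 1225  |  11616 * 0.174 = 2021 ⇒ total 3797
Band 2: 4709 * 0.951 = 4478
Band 3: 3439 * 0.955 = 3284
Band 4: 3829 * 0.951 = 3641
Band 5: 9571 * 0.957 = 9159
Band 6: 11616 * 0.946 = 10989
Band 7: 7126 * 0.912 = 6499
Net migration: Band 1 + 350 → 4147; Band 2 − 200 → 4278; Band 3 + 160 → 3444; Band 4 + 110 → 3751; Band 5 − 230 → 8929; Band 6 − 170 → 10819; Band 7 + 340 → 6839
Population now: 0–9=4147, 10–19=4278, 20–29=3444, 30–39=3751, 40–49=8929, 50–59=10819, 60–69=6839

6839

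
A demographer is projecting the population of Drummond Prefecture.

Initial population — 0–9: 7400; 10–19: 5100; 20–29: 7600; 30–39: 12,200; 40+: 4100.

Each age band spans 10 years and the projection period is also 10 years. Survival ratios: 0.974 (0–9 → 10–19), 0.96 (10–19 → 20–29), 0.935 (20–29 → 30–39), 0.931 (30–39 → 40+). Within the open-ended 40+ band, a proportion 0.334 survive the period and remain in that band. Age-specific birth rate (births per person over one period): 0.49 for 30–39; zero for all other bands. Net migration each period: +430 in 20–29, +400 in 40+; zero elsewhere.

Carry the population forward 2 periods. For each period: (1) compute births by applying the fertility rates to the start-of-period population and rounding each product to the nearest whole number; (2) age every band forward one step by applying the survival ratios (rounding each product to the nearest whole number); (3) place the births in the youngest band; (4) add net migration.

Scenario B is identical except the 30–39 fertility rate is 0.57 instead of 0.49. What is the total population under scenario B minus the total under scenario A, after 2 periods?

Numbering the groups 1..5 from youngest to oldest:
Period 1:
Births: 12200 × 0.49 = 5978
Group 2: 7400 × 0.974 = 7208
Group 3: 5100 × 0.96 = 4896
Group 4: 7600 × 0.935 = 7106
Group 5: 12200 × 0.931 + 4100 × 0.334 = 11358 + 1369 = 12727
Net migration: Group 3 + 430 → 5326; Group 5 + 400 → 13127
Giving 5978 / 7208 / 5326 / 7106 / 13127.
Period 2:
Births: 7106 × 0.49 = 3482
Group 2: 5978 × 0.974 = 5823
Group 3: 7208 × 0.96 = 6920
Group 4: 5326 × 0.935 = 4980
Group 5: 7106 × 0.931 + 13127 × 0.334 = 6616 + 4384 = 11000
Net migration: Group 3 + 430 → 7350; Group 5 + 400 → 11400
Giving 3482 / 5823 / 7350 / 4980 / 11400.
Scenario A total after 2 periods: 33035
Scenario B projection —
Period 1:
Births: 12200 × 0.57 = 6954
Group 2: 7400 × 0.974 = 7208
Group 3: 5100 × 0.96 = 4896
Group 4: 7600 × 0.935 = 7106
Group 5: 12200 × 0.931 + 4100 × 0.334 = 11358 + 1369 = 12727
Net migration: Group 3 + 430 → 5326; Group 5 + 400 → 13127
Giving 6954 / 7208 / 5326 / 7106 / 13127.
Period 2:
Births: 7106 × 0.57 = 4050
Group 2: 6954 × 0.974 = 6773
Group 3: 7208 × 0.96 = 6920
Group 4: 5326 × 0.935 = 4980
Group 5: 7106 × 0.931 + 13127 × 0.334 = 6616 + 4384 = 11000
Net migration: Group 3 + 430 → 7350; Group 5 + 400 → 11400
Giving 4050 / 6773 / 7350 / 4980 / 11400.
Scenario B total after 2 periods: 34553
Difference B − A = 34553 − 33035 = 1518

1518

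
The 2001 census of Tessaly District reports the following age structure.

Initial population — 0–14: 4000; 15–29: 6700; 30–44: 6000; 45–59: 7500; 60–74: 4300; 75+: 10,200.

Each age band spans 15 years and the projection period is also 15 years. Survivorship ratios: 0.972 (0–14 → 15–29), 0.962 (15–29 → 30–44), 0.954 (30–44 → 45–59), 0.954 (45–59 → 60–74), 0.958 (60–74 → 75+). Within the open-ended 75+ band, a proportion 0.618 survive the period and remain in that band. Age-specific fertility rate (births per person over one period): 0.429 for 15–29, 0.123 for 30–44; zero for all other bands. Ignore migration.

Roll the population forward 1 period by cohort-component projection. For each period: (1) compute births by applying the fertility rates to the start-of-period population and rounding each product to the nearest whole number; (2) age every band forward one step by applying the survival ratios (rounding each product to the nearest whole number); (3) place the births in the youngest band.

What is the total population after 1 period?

37247

Period 1:
Births: 6700 × 0.429 = 2874 ; 6000 × 0.123 = 738 → 3612
15–29: 4000 × 0.972 = 3888
30–44: 6700 × 0.962 = 6445
45–59: 6000 × 0.954 = 5724
60–74: 7500 × 0.954 = 7155
75+: 4300 × 0.958 + 10200 × 0.618 = 4119 + 6304 = 10423
Giving 3612 / 3888 / 6445 / 5724 / 7155 / 10423.
Total after period 1: 3612 + 3888 + 6445 + 5724 + 7155 + 10423 = 37247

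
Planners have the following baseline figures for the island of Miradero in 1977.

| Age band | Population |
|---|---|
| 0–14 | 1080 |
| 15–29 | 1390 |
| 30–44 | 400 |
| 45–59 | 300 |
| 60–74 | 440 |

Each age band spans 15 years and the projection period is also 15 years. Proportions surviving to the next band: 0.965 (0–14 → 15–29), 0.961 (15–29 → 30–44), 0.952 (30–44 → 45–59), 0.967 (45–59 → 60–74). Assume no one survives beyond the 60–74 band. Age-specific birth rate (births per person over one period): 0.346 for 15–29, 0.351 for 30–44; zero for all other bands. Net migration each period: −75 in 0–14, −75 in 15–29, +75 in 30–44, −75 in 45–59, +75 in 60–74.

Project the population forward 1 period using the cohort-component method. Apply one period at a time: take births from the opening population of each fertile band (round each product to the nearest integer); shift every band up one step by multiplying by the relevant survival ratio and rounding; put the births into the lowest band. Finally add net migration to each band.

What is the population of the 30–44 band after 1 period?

1411

Numbering the groups 1..5 from youngest to oldest:
[period 1]
Births: 1390 × 0.346 = 481  |  400 × 0.351 = 140 ⇒ total 621
Group 2: 1080 × 0.965 = 1042
Group 3: 1390 × 0.961 = 1336
Group 4: 400 × 0.952 = 381
Group 5: 300 × 0.967 = 290
Net migration: Group 1 − 75 → 546; Group 2 − 75 → 967; Group 3 + 75 → 1411; Group 4 − 75 → 306; Group 5 + 75 → 365
Giving 546 / 967 / 1411 / 306 / 365.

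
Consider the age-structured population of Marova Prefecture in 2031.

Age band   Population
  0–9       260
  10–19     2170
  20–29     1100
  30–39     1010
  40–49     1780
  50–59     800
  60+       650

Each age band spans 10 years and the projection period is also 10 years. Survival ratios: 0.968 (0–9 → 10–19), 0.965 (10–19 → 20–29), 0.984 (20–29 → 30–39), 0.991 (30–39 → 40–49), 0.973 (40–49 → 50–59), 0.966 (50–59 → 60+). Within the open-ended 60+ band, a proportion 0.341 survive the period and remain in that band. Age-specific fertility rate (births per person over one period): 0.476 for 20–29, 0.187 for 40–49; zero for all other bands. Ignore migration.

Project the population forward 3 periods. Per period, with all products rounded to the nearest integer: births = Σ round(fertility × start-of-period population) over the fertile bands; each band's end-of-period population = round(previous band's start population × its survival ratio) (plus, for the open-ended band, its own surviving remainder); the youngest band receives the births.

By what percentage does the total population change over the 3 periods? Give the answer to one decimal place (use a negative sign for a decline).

-7.2

[period 1]
Births: 1100 × 0.476 = 524 ; 1780 × 0.187 = 333 ⇒ total 857
10–19: 260 × 0.968 = 252
20–29: 2170 × 0.965 = 2094
30–39: 1100 × 0.984 = 1082
40–49: 1010 × 0.991 = 1001
50–59: 1780 × 0.973 = 1732
60+: 800 × 0.966 + 650 × 0.341 = 773 + 222 = 995
End of period: [857, 252, 2094, 1082, 1001, 1732, 995]
[period 2]
Births: 2094 × 0.476 = 997 ; 1001 × 0.187 = 187 ⇒ total 1184
10–19: 857 × 0.968 = 830
20–29: 252 × 0.965 = 243
30–39: 2094 × 0.984 = 2060
40–49: 1082 × 0.991 = 1072
50–59: 1001 × 0.973 = 974
60+: 1732 × 0.966 + 995 × 0.341 = 1673 + 339 = 2012
End of period: [1184, 830, 243, 2060, 1072, 974, 2012]
[period 3]
Births: 243 × 0.476 = 116 ; 1072 × 0.187 = 200 ⇒ total 316
10–19: 1184 × 0.968 = 1146
20–29: 830 × 0.965 = 801
30–39: 243 × 0.984 = 239
40–49: 2060 × 0.991 = 2041
50–59: 1072 × 0.973 = 1043
60+: 974 × 0.966 + 2012 × 0.341 = 941 + 686 = 1627
End of period: [316, 1146, 801, 239, 2041, 1043, 1627]
Total: 7770 → 7213; change = -557; percentage change = -7.2%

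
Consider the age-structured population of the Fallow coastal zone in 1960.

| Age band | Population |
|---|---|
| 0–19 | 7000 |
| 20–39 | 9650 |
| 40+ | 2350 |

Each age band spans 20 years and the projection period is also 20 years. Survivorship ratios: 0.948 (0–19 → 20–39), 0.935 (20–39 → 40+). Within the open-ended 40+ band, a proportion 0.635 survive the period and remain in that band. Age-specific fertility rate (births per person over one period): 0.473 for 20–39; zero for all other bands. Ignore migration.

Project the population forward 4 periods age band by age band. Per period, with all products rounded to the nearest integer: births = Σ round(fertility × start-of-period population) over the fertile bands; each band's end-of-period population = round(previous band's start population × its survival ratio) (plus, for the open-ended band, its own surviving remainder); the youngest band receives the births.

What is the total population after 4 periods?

Numbering the groups 1..3 from youngest to oldest:
— Period 1 —
Births: 9650 × 0.473 = 4564
Group 2: 7000 × 0.948 = 6636
Group 3: 9650 × 0.935 + 2350 × 0.635 = 9023 + 1492 = 10515
Population now: 0–19=4564, 20–39=6636, 40+=10515
— Period 2 —
Births: 6636 × 0.473 = 3139
Group 2: 4564 × 0.948 = 4327
Group 3: 6636 × 0.935 + 10515 × 0.635 = 6205 + 6677 = 12882
Population now: 0–19=3139, 20–39=4327, 40+=12882
— Period 3 —
Births: 4327 × 0.473 = 2047
Group 2: 3139 × 0.948 = 2976
Group 3: 4327 × 0.935 + 12882 × 0.635 = 4046 + 8180 = 12226
Population now: 0–19=2047, 20–39=2976, 40+=12226
— Period 4 —
Births: 2976 × 0.473 = 1408
Group 2: 2047 × 0.948 = 1941
Group 3: 2976 × 0.935 + 12226 × 0.635 = 2783 + 7764 = 10547
Population now: 0–19=1408, 20–39=1941, 40+=10547
Total after period 4: 1408 + 1941 + 10547 = 13896

13896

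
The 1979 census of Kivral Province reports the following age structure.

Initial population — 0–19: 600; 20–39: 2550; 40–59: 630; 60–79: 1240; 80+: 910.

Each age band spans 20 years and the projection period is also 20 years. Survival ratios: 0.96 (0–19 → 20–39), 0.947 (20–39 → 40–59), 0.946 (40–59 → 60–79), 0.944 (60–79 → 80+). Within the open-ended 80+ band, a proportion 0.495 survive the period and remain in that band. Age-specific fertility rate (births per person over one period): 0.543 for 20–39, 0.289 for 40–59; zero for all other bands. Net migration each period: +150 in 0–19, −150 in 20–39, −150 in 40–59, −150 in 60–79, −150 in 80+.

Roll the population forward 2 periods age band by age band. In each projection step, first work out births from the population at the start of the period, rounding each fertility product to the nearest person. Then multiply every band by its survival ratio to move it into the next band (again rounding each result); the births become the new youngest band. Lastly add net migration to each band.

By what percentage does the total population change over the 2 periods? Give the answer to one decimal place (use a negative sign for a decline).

— Period 1 —
Births: 2550 * 0.543 = 1385, 630 * 0.289 = 182 → total 1567
20–39: 600 * 0.96 = 576
40–59: 2550 * 0.947 = 2415
60–79: 630 * 0.946 = 596
80+: 1240 * 0.944 + 910 * 0.495 = 1171 + 450 = 1621
Net migration: 0–19 + 150 → 1717; 20–39 − 150 → 426; 40–59 − 150 → 2265; 60–79 − 150 → 446; 80+ − 150 → 1471
End of period: [1717, 426, 2265, 446, 1471]
— Period 2 —
Births: 426 * 0.543 = 231, 2265 * 0.289 = 655 → total 886
20–39: 1717 * 0.96 = 1648
40–59: 426 * 0.947 = 403
60–79: 2265 * 0.946 = 2143
80+: 446 * 0.944 + 1471 * 0.495 = 421 + 728 = 1149
Net migration: 0–19 + 150 → 1036; 20–39 − 150 → 1498; 40–59 − 150 → 253; 60–79 − 150 → 1993; 80+ − 150 → 999
End of period: [1036, 1498, 253, 1993, 999]
Total: 5930 → 5779; change = -151; percentage change = -2.5%

-2.5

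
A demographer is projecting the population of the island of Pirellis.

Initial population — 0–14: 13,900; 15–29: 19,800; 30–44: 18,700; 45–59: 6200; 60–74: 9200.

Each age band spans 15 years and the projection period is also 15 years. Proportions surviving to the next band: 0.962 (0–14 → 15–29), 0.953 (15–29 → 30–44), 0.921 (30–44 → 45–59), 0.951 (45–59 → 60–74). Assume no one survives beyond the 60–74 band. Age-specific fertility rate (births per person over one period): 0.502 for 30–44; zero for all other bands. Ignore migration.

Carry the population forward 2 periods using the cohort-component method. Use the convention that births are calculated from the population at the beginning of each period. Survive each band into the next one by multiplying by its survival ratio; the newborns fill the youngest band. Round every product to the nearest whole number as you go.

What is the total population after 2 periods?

[period 1]
Births: 18700 × 0.502 = 9387
15–29: 13900 × 0.962 = 13372
30–44: 19800 × 0.953 = 18869
45–59: 18700 × 0.921 = 17223
60–74: 6200 × 0.951 = 5896
End of period: [9387, 13372, 18869, 17223, 5896]
[period 2]
Births: 18869 × 0.502 = 9472
15–29: 9387 × 0.962 = 9030
30–44: 13372 × 0.953 = 12744
45–59: 18869 × 0.921 = 17378
60–74: 17223 × 0.951 = 16379
End of period: [9472, 9030, 12744, 17378, 16379]
Total after period 2: 9472 + 9030 + 12744 + 17378 + 16379 = 65003

65003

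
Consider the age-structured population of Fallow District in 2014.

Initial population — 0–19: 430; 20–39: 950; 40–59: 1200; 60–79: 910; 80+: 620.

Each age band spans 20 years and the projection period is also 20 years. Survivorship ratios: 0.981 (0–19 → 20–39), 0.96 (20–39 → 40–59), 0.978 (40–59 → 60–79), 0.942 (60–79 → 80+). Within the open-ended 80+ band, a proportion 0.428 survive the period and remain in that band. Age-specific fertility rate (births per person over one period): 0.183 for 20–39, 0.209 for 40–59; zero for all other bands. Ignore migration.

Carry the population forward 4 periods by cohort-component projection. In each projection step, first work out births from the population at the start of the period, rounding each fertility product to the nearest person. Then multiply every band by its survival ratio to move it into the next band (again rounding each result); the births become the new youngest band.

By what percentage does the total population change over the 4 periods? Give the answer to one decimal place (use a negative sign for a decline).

Numbering the bands 1..5 from youngest to oldest:
— Period 1 —
Births: 950 × 0.183 = 174, 1200 × 0.209 = 251 → total 425
Band 2: 430 × 0.981 = 422
Band 3: 950 × 0.96 = 912
Band 4: 1200 × 0.978 = 1174
Band 5: 910 × 0.942 + 620 × 0.428 = 857 + 265 = 1122
→ [425, 422, 912, 1174, 1122]
— Period 2 —
Births: 422 × 0.183 = 77, 912 × 0.209 = 191 → total 268
Band 2: 425 × 0.981 = 417
Band 3: 422 × 0.96 = 405
Band 4: 912 × 0.978 = 892
Band 5: 1174 × 0.942 + 1122 × 0.428 = 1106 + 480 = 1586
→ [268, 417, 405, 892, 1586]
— Period 3 —
Births: 417 × 0.183 = 76, 405 × 0.209 = 85 → total 161
Band 2: 268 × 0.981 = 263
Band 3: 417 × 0.96 = 400
Band 4: 405 × 0.978 = 396
Band 5: 892 × 0.942 + 1586 × 0.428 = 840 + 679 = 1519
→ [161, 263, 400, 396, 1519]
— Period 4 —
Births: 263 × 0.183 = 48, 400 × 0.209 = 84 → total 132
Band 2: 161 × 0.981 = 158
Band 3: 263 × 0.96 = 252
Band 4: 400 × 0.978 = 391
Band 5: 396 × 0.942 + 1519 × 0.428 = 373 + 650 = 1023
→ [132, 158, 252, 391, 1023]
Total: 4110 → 1956; change = -2154; percentage change = -52.4%

-52.4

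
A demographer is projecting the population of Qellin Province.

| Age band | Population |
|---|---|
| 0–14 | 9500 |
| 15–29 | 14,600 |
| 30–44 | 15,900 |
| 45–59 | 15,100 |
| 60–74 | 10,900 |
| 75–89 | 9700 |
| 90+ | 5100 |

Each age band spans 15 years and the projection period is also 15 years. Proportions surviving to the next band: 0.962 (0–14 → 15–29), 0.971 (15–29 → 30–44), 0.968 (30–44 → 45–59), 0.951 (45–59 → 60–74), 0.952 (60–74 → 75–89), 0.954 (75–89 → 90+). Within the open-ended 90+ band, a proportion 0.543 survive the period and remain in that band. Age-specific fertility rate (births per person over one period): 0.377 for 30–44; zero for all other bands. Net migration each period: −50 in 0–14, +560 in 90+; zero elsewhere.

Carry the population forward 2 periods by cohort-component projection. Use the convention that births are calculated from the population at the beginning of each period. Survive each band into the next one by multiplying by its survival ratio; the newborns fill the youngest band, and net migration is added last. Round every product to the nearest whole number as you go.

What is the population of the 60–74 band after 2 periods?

14637

[period 1]
Births: 15900 × 0.377 = 5994
15–29: 9500 × 0.962 = 9139
30–44: 14600 × 0.971 = 14177
45–59: 15900 × 0.968 = 15391
60–74: 15100 × 0.951 = 14360
75–89: 10900 × 0.952 = 10377
90+: 9700 × 0.954 + 5100 × 0.543 = 9254 + 2769 = 12023
Net migration: 0–14 − 50 → 5944; 90+ + 560 → 12583
→ [5944, 9139, 14177, 15391, 14360, 10377, 12583]
[period 2]
Births: 14177 × 0.377 = 5345
15–29: 5944 × 0.962 = 5718
30–44: 9139 × 0.971 = 8874
45–59: 14177 × 0.968 = 13723
60–74: 15391 × 0.951 = 14637
75–89: 14360 × 0.952 = 13671
90+: 10377 × 0.954 + 12583 × 0.543 = 9900 + 6833 = 16733
Net migration: 0–14 − 50 → 5295; 90+ + 560 → 17293
→ [5295, 5718, 8874, 13723, 14637, 13671, 17293]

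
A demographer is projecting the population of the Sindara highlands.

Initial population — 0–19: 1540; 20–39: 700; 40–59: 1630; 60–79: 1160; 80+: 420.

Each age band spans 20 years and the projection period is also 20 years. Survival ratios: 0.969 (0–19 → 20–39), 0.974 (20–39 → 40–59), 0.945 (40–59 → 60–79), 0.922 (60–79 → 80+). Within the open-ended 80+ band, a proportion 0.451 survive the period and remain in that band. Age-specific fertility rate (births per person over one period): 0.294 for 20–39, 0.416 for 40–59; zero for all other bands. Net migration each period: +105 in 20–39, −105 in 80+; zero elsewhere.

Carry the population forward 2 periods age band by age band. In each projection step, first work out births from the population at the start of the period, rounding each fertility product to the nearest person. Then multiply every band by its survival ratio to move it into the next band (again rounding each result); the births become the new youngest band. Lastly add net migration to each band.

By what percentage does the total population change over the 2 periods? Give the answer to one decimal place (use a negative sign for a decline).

Call the bands 1 to 5, youngest first.
After projecting period 1:
Births: 700 × 0.294 = 206, 1630 × 0.416 = 678 → 884
Band 2: 1540 × 0.969 = 1492
Band 3: 700 × 0.974 = 682
Band 4: 1630 × 0.945 = 1540
Band 5: 1160 × 0.922 + 420 × 0.451 = 1070 + 189 = 1259
Net migration: Band 2 + 105 → 1597; Band 5 − 105 → 1154
Giving 884 / 1597 / 682 / 1540 / 1154.
After projecting period 2:
Births: 1597 × 0.294 = 470, 682 × 0.416 = 284 → 754
Band 2: 884 × 0.969 = 857
Band 3: 1597 × 0.974 = 1555
Band 4: 682 × 0.945 = 644
Band 5: 1540 × 0.922 + 1154 × 0.451 = 1420 + 520 = 1940
Net migration: Band 2 + 105 → 962; Band 5 − 105 → 1835
Giving 754 / 962 / 1555 / 644 / 1835.
Total: 5450 → 5750; change = 300; percentage change = 5.5%

5.5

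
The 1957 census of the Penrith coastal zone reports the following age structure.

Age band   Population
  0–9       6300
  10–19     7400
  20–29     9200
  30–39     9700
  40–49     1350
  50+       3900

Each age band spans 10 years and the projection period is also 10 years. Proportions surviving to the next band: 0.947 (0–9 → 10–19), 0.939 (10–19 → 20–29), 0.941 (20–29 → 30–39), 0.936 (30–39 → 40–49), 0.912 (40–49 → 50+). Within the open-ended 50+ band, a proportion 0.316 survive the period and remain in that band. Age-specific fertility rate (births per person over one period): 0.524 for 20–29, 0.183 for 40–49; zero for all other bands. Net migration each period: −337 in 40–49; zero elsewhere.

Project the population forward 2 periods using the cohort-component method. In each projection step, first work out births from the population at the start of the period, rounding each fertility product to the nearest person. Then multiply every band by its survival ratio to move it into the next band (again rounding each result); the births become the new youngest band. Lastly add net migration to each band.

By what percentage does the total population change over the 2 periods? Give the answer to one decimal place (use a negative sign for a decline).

2.2

Period 1.
Births: 9200 × 0.524 = 4821, 1350 × 0.183 = 247 ⇒ total 5068
10–19: 6300 × 0.947 = 5966
20–29: 7400 × 0.939 = 6949
30–39: 9200 × 0.941 = 8657
40–49: 9700 × 0.936 = 9079
50+: 1350 × 0.912 + 3900 × 0.316 = 1231 + 1232 = 2463
Net migration: 40–49 − 337 → 8742
End of period: [5068, 5966, 6949, 8657, 8742, 2463]
Period 2.
Births: 6949 × 0.524 = 3641, 8742 × 0.183 = 1600 ⇒ total 5241
10–19: 5068 × 0.947 = 4799
20–29: 5966 × 0.939 = 5602
30–39: 6949 × 0.941 = 6539
40–49: 8657 × 0.936 = 8103
50+: 8742 × 0.912 + 2463 × 0.316 = 7973 + 778 = 8751
Net migration: 40–49 − 337 → 7766
End of period: [5241, 4799, 5602, 6539, 7766, 8751]
Total: 37850 → 38698; change = 848; percentage change = 2.2%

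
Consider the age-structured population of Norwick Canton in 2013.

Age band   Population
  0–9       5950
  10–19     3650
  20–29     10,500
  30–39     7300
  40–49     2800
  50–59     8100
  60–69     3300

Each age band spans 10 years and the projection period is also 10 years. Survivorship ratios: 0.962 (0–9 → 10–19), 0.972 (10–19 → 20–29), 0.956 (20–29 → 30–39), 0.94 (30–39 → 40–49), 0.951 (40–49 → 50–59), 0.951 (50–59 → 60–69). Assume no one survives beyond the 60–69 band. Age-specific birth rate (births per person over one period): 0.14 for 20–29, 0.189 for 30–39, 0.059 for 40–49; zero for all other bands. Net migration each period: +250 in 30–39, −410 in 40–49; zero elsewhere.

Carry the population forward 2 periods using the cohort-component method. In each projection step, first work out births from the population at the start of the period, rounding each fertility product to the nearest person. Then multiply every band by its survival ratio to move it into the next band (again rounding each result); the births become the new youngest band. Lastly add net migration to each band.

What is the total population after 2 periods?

32858

Let band 1 be 0–9 through band 7 = 60–69.
After projecting period 1:
Births: 10500 × 0.14 = 1470, 7300 × 0.189 = 1380, 2800 × 0.059 = 165 → total 3015
Band 2: 5950 × 0.962 = 5724
Band 3: 3650 × 0.972 = 3548
Band 4: 10500 × 0.956 = 10038
Band 5: 7300 × 0.94 = 6862
Band 6: 2800 × 0.951 = 2663
Band 7: 8100 × 0.951 = 7703
Net migration: Band 4 + 250 → 10288; Band 5 − 410 → 6452
→ [3015, 5724, 3548, 10288, 6452, 2663, 7703]
After projecting period 2:
Births: 3548 × 0.14 = 497, 10288 × 0.189 = 1944, 6452 × 0.059 = 381 → total 2822
Band 2: 3015 × 0.962 = 2900
Band 3: 5724 × 0.972 = 5564
Band 4: 3548 × 0.956 = 3392
Band 5: 10288 × 0.94 = 9671
Band 6: 6452 × 0.951 = 6136
Band 7: 2663 × 0.951 = 2533
Net migration: Band 4 + 250 → 3642; Band 5 − 410 → 9261
→ [2822, 2900, 5564, 3642, 9261, 6136, 2533]
Total after period 2: 2822 + 2900 + 5564 + 3642 + 9261 + 6136 + 2533 = 32858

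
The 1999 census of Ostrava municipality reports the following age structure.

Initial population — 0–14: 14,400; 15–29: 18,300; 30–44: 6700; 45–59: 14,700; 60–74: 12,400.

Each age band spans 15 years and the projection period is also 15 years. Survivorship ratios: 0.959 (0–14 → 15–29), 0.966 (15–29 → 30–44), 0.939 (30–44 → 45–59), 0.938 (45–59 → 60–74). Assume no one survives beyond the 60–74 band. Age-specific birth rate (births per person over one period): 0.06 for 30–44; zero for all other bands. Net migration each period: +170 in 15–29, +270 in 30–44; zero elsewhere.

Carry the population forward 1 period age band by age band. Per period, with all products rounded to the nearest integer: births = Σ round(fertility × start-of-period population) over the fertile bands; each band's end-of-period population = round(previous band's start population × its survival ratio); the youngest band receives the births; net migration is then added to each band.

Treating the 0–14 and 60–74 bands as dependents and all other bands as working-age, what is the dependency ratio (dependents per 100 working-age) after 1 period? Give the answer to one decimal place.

Numbering the bands 1..5 from youngest to oldest:
Period 1:
Births: 6700 × 0.06 = 402
Band 2: 14400 × 0.959 = 13810
Band 3: 18300 × 0.966 = 17678
Band 4: 6700 × 0.939 = 6291
Band 5: 14700 × 0.938 = 13789
Net migration: Band 2 + 170 → 13980; Band 3 + 270 → 17948
Giving 402 / 13980 / 17948 / 6291 / 13789.
Dependents (band 0–14 + band 60–74) = 402 + 13789 = 14191; working-age = 38219; ratio = 14191/38219 × 100 = 37.1

37.1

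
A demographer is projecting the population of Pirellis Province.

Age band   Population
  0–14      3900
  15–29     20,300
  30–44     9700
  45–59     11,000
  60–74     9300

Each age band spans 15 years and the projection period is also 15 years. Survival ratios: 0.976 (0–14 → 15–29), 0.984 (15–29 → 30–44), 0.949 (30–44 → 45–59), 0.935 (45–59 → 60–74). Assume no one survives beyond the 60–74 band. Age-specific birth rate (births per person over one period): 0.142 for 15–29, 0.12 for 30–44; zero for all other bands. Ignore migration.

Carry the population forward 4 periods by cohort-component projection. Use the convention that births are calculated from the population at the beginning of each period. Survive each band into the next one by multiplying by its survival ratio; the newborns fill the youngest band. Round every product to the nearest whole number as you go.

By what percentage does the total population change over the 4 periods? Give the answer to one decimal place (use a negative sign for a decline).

Period 1.
Births: 20300 * 0.142 = 2883, 9700 * 0.12 = 1164 → total 4047
15–29: 3900 * 0.976 = 3806
30–44: 20300 * 0.984 = 19975
45–59: 9700 * 0.949 = 9205
60–74: 11000 * 0.935 = 10285
Giving 4047 / 3806 / 19975 / 9205 / 10285.
Period 2.
Births: 3806 * 0.142 = 540, 19975 * 0.12 = 2397 → total 2937
15–29: 4047 * 0.976 = 3950
30–44: 3806 * 0.984 = 3745
45–59: 19975 * 0.949 = 18956
60–74: 9205 * 0.935 = 8607
Giving 2937 / 3950 / 3745 / 18956 / 8607.
Period 3.
Births: 3950 * 0.142 = 561, 3745 * 0.12 = 449 → total 1010
15–29: 2937 * 0.976 = 2867
30–44: 3950 * 0.984 = 3887
45–59: 3745 * 0.949 = 3554
60–74: 18956 * 0.935 = 17724
Giving 1010 / 2867 / 3887 / 3554 / 17724.
Period 4.
Births: 2867 * 0.142 = 407, 3887 * 0.12 = 466 → total 873
15–29: 1010 * 0.976 = 986
30–44: 2867 * 0.984 = 2821
45–59: 3887 * 0.949 = 3689
60–74: 3554 * 0.935 = 3323
Giving 873 / 986 / 2821 / 3689 / 3323.
Total: 54200 → 11692; change = -42508; percentage change = -78.4%

-78.4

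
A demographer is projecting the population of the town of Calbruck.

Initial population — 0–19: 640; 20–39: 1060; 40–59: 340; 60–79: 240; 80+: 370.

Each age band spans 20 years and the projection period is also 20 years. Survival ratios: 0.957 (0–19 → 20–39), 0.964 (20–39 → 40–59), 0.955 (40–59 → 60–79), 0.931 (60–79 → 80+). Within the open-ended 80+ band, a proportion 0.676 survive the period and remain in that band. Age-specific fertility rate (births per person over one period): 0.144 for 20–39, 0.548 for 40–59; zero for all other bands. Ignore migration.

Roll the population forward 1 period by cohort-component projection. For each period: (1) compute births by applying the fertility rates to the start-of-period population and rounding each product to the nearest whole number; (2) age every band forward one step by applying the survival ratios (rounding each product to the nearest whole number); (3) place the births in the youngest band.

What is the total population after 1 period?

2771

Numbering the groups 1..5 from youngest to oldest:
After projecting period 1:
Births: 1060 * 0.144 = 153 ; 340 * 0.548 = 186 → total 339
Group 2: 640 * 0.957 = 612
Group 3: 1060 * 0.964 = 1022
Group 4: 340 * 0.955 = 325
Group 5: 240 * 0.931 + 370 * 0.676 = 223 + 250 = 473
Giving 339 / 612 / 1022 / 325 / 473.
Total after period 1: 339 + 612 + 1022 + 325 + 473 = 2771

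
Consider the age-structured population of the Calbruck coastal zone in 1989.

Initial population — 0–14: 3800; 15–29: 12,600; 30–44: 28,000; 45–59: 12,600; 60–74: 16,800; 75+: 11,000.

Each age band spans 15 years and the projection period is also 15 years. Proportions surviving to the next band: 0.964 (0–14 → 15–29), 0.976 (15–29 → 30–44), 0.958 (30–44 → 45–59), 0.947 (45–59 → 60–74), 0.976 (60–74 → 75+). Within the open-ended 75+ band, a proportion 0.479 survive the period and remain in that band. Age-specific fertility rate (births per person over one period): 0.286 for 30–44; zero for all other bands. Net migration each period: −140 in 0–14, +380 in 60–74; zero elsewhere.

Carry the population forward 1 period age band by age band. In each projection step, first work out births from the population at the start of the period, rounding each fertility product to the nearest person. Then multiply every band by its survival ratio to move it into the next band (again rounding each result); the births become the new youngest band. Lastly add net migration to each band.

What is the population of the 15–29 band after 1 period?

Period 1.
Births: 28000 × 0.286 = 8008
15–29: 3800 × 0.964 = 3663
30–44: 12600 × 0.976 = 12298
45–59: 28000 × 0.958 = 26824
60–74: 12600 × 0.947 = 11932
75+: 16800 × 0.976 + 11000 × 0.479 = 16397 + 5269 = 21666
Net migration: 0–14 − 140 → 7868; 60–74 + 380 → 12312
→ [7868, 3663, 12298, 26824, 12312, 21666]

3663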